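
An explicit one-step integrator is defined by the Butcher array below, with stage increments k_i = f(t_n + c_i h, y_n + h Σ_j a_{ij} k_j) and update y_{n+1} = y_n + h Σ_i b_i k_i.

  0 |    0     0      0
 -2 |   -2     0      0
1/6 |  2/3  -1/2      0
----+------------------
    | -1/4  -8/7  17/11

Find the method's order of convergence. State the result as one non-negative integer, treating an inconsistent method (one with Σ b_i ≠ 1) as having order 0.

b = (-1/4, -8/7, 17/11)
c = (0, -2, 1/6)
Ac = (0, 0, 1)
Σ b_i: (-1/4)·1 + (-8/7)·1 + 17/11·1 = 47/308 ≠ 1 ⇒ order 0.

0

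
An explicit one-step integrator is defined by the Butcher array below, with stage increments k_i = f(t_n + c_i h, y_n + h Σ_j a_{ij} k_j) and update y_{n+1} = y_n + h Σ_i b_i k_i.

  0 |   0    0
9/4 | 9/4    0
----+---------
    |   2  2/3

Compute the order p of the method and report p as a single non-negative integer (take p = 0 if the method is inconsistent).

b = (2, 2/3)
c = (0, 9/4)
Σ b_i: 2·1 + 2/3·1 = 8/3 ≠ 1 ⇒ order 0.

0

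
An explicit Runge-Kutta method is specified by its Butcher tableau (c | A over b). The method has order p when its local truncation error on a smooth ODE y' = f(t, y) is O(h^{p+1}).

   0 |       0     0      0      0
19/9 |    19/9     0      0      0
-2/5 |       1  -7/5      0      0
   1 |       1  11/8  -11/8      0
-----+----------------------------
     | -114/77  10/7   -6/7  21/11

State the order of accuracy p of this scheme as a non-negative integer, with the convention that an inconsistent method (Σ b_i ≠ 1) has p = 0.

1

b = (-114/77, 10/7, -6/7, 21/11)
c = (0, 19/9, -2/5, 1)
Ac = (0, 0, -133/45, 1243/360)
Σ b_i: (-114/77)·1 + 10/7·1 + (-6/7)·1 + 21/11·1 = 1 ✓
b·c: 10/7·19/9 + (-6/7)·(-2/5) + 21/11·1 = 18253/3465 ≠ 1/2 ⇒ order 1.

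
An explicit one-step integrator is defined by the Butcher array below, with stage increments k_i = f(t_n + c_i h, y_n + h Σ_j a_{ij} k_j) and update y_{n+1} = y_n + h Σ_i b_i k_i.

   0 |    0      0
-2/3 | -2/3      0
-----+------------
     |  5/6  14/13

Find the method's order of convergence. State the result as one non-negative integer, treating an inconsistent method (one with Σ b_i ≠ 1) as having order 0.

b = (5/6, 14/13)
c = (0, -2/3)
Σ b_i: 5/6·1 + 14/13·1 = 149/78 ≠ 1 ⇒ order 0.

0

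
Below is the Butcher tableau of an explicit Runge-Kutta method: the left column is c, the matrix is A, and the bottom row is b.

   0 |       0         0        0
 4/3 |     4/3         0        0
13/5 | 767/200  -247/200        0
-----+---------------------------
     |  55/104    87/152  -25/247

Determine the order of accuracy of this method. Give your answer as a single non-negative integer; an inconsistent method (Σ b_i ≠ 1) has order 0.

b = (55/104, 87/152, -25/247)
c = (0, 4/3, 13/5)
Ac = (0, 0, -247/150)
Σ b_i: 55/104·1 + 87/152·1 + (-25/247)·1 = 1 ✓
b·c: 87/152·4/3 + (-25/247)·13/5 = 1/2 ✓
b·c²: 87/152·16/9 + (-25/247)·169/25 = 1/3 ✓
b·Ac: (-25/247)·(-247/150) = 1/6 ✓; 3 stages ⇒ order 3.

3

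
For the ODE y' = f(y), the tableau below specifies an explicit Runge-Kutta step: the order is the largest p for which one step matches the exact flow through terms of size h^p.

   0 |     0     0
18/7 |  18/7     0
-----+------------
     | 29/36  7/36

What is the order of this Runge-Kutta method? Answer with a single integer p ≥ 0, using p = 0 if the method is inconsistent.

b = (29/36, 7/36)
c = (0, 18/7)
Σ b_i: 29/36·1 + 7/36·1 = 1 ✓
b·c: 7/36·18/7 = 1/2 ✓; 2 stages ⇒ order 2.

2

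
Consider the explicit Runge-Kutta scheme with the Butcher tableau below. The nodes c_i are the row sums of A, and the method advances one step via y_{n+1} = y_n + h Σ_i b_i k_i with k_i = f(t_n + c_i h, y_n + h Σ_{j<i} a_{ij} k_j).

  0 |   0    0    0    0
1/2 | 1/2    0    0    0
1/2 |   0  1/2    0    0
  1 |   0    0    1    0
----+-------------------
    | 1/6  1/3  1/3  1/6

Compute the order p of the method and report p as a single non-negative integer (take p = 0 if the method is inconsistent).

4

b = (1/6, 1/3, 1/3, 1/6)
c = (0, 1/2, 1/2, 1)
Ac = (0, 0, 1/4, 1/2)
Σ b_i: 1/6·1 + 1/3·1 + 1/3·1 + 1/6·1 = 1 ✓
b·c: 1/3·1/2 + 1/3·1/2 + 1/6·1 = 1/2 ✓
b·c²: 1/3·1/4 + 1/3·1/4 + 1/6·1 = 1/3 ✓
b·Ac: 1/3·1/4 + 1/6·1/2 = 1/6 ✓
b·c³: 1/3·1/8 + 1/3·1/8 + 1/6·1 = 1/4 ✓
b·(c∘Ac): 1/3·1/8 + 1/6·1/2 = 1/8 ✓
b·Ac²: 1/3·1/8 + 1/6·1/4 = 1/12 ✓
b·A²c: 1/6·1/4 = 1/24 ✓; 4 stages ⇒ order 4.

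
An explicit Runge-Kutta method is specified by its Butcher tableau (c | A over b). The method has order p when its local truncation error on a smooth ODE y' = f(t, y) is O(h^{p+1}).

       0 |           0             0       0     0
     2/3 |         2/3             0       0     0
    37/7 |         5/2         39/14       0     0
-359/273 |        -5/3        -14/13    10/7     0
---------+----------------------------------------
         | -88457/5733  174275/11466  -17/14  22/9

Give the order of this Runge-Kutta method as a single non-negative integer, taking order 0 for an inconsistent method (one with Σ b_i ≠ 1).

2

b = (-88457/5733, 174275/11466, -17/14, 22/9)
c = (0, 2/3, 37/7, -359/273)
Ac = (0, 0, 13/7, 13058/1911)
Σ b_i: (-88457/5733)·1 + 174275/11466·1 + (-17/14)·1 + 22/9·1 = 1 ✓
b·c: 174275/11466·2/3 + (-17/14)·37/7 + 22/9·(-359/273) = 1/2 ✓
b·c²: 174275/11466·4/9 + (-17/14)·1369/49 + 22/9·128881/74529 = -215452649/9390654 ≠ 1/3 ⇒ order 2.
b·Ac: (-17/14)·13/7 + 22/9·13058/1911 = 496981/34398 ≠ 1/6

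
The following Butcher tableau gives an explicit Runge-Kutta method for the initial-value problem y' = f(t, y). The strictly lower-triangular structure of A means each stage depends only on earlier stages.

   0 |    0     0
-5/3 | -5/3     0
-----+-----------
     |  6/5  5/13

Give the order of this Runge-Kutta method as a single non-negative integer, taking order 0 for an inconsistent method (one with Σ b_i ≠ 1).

b = (6/5, 5/13)
c = (0, -5/3)
Σ b_i: 6/5·1 + 5/13·1 = 103/65 ≠ 1 ⇒ order 0.

0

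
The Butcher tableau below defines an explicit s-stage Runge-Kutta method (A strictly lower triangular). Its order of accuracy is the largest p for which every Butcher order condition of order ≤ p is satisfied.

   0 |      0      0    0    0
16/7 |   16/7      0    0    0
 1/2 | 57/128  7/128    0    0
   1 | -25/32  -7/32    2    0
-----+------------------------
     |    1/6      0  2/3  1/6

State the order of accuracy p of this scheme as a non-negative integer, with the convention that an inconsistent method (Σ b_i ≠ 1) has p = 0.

b = (1/6, 0, 2/3, 1/6)
c = (0, 16/7, 1/2, 1)
Ac = (0, 0, 1/8, 1/2)
Σ b_i: 1/6·1 + 2/3·1 + 1/6·1 = 1 ✓
b·c: 2/3·1/2 + 1/6·1 = 1/2 ✓
b·c²: 2/3·1/4 + 1/6·1 = 1/3 ✓
b·Ac: 2/3·1/8 + 1/6·1/2 = 1/6 ✓
b·c³: 2/3·1/8 + 1/6·1 = 1/4 ✓
b·(c∘Ac): 2/3·1/16 + 1/6·1/2 = 1/8 ✓
b·Ac²: 2/3·2/7 + 1/6·(-9/14) = 1/12 ✓
b·A²c: 1/6·1/4 = 1/24 ✓; 4 stages ⇒ order 4.

4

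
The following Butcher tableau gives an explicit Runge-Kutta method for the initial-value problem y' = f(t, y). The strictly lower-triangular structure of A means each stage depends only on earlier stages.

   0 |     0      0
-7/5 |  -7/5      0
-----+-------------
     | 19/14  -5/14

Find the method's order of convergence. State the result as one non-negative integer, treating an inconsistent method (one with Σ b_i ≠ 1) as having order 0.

2

b = (19/14, -5/14)
c = (0, -7/5)
Σ b_i: 19/14·1 + (-5/14)·1 = 1 ✓
b·c: (-5/14)·(-7/5) = 1/2 ✓; 2 stages ⇒ order 2.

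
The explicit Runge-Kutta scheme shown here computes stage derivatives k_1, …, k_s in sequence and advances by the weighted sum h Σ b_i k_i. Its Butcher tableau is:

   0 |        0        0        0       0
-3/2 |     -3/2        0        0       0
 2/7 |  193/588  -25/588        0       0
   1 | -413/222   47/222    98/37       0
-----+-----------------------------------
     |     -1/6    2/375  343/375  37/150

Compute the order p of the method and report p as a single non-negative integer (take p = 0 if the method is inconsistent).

4

b = (-1/6, 2/375, 343/375, 37/150)
c = (0, -3/2, 2/7, 1)
Ac = (0, 0, 25/392, 65/148)
Σ b_i: (-1/6)·1 + 2/375·1 + 343/375·1 + 37/150·1 = 1 ✓
b·c: 2/375·(-3/2) + 343/375·2/7 + 37/150·1 = 1/2 ✓
b·c²: 2/375·9/4 + 343/375·4/49 + 37/150·1 = 1/3 ✓
b·Ac: 343/375·25/392 + 37/150·65/148 = 1/6 ✓
b·c³: 2/375·(-27/8) + 343/375·8/343 + 37/150·1 = 1/4 ✓
b·(c∘Ac): 343/375·25/1372 + 37/150·65/148 = 1/8 ✓
b·Ac²: 343/375·(-75/784) + 37/150·205/296 = 1/12 ✓
b·A²c: 37/150·25/148 = 1/24 ✓; 4 stages ⇒ order 4.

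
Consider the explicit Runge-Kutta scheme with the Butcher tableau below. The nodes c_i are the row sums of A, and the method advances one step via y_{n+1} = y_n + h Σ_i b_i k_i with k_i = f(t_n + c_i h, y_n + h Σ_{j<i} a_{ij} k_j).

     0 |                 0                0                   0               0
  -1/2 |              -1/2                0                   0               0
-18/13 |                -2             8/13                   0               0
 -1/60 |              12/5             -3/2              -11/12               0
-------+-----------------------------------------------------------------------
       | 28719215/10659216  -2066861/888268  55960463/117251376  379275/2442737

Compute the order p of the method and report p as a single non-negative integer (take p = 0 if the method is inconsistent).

3

b = (28719215/10659216, -2066861/888268, 55960463/117251376, 379275/2442737)
c = (0, -1/2, -18/13, -1/60)
Ac = (0, 0, -4/13, 105/52)
Σ b_i: 28719215/10659216·1 + (-2066861/888268)·1 + 55960463/117251376·1 + 379275/2442737·1 = 1 ✓
b·c: (-2066861/888268)·(-1/2) + 55960463/117251376·(-18/13) + 379275/2442737·(-1/60) = 1/2 ✓
b·c²: (-2066861/888268)·1/4 + 55960463/117251376·324/169 + 379275/2442737·1/3600 = 1/3 ✓
b·Ac: 55960463/117251376·(-4/13) + 379275/2442737·105/52 = 1/6 ✓
b·c³: (-2066861/888268)·(-1/8) + 55960463/117251376·(-5832/2197) + 379275/2442737·(-1/216000) = -8115229501/8314188480 ≠ 1/4 ⇒ order 3.
b·(c∘Ac): 55960463/117251376·72/169 + 379275/2442737·(-7/208) = 703893/3553072 ≠ 1/8
b·Ac²: 55960463/117251376·2/13 + 379275/2442737·(-2883/1352) = -2231524/8660613 ≠ 1/12
b·A²c: 379275/2442737·11/39 = 9725/222067 ≠ 1/24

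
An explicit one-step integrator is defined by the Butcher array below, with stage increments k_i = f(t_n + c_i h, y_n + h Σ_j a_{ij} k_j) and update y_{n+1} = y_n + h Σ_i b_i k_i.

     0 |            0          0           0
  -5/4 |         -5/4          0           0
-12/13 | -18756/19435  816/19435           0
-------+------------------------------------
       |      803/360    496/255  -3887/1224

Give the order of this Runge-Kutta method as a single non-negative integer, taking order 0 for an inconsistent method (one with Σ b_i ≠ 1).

b = (803/360, 496/255, -3887/1224)
c = (0, -5/4, -12/13)
Ac = (0, 0, -204/3887)
Σ b_i: 803/360·1 + 496/255·1 + (-3887/1224)·1 = 1 ✓
b·c: 496/255·(-5/4) + (-3887/1224)·(-12/13) = 1/2 ✓
b·c²: 496/255·25/16 + (-3887/1224)·144/169 = 1/3 ✓
b·Ac: (-3887/1224)·(-204/3887) = 1/6 ✓; 3 stages ⇒ order 3.

3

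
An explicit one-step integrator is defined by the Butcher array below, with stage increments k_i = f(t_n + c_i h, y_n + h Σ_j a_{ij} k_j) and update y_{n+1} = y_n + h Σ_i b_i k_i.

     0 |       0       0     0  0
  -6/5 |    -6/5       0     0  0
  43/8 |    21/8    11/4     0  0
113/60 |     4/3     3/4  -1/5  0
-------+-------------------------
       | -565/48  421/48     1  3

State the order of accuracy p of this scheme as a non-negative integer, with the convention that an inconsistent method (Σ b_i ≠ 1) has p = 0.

2

b = (-565/48, 421/48, 1, 3)
c = (0, -6/5, 43/8, 113/60)
Ac = (0, 0, -33/10, -79/40)
Σ b_i: (-565/48)·1 + 421/48·1 + 1·1 + 3·1 = 1 ✓
b·c: 421/48·(-6/5) + 1·43/8 + 3·113/60 = 1/2 ✓
b·c²: 421/48·36/25 + 1·1849/64 + 3·12769/3600 = 10015/192 ≠ 1/3 ⇒ order 2.
b·Ac: 1·(-33/10) + 3·(-79/40) = -369/40 ≠ 1/6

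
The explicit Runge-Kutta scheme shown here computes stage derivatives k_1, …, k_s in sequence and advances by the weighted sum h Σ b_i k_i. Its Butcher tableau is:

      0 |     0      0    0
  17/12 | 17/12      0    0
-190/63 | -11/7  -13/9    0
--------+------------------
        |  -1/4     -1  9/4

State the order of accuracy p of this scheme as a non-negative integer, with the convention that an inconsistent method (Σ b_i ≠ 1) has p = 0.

b = (-1/4, -1, 9/4)
c = (0, 17/12, -190/63)
Ac = (0, 0, -221/108)
Σ b_i: (-1/4)·1 + (-1)·1 + 9/4·1 = 1 ✓
b·c: (-1)·17/12 + 9/4·(-190/63) = -689/84 ≠ 1/2 ⇒ order 1.

1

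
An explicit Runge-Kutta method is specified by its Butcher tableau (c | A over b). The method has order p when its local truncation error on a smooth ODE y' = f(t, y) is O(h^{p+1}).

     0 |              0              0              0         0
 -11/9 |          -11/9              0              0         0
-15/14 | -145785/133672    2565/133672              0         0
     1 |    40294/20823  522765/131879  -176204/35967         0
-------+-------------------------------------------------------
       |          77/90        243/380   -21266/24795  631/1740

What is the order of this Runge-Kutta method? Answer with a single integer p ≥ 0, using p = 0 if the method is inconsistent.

b = (77/90, 243/380, -21266/24795, 631/1740)
c = (0, -11/9, -15/14, 1)
Ac = (0, 0, -285/12152, 255/631)
Σ b_i: 77/90·1 + 243/380·1 + (-21266/24795)·1 + 631/1740·1 = 1 ✓
b·c: 243/380·(-11/9) + (-21266/24795)·(-15/14) + 631/1740·1 = 1/2 ✓
b·c²: 243/380·121/81 + (-21266/24795)·225/196 + 631/1740·1 = 1/3 ✓
b·Ac: (-21266/24795)·(-285/12152) + 631/1740·255/631 = 1/6 ✓
b·c³: 243/380·(-1331/729) + (-21266/24795)·(-3375/2744) + 631/1740·1 = 1/4 ✓
b·(c∘Ac): (-21266/24795)·4275/170128 + 631/1740·255/631 = 1/8 ✓
b·Ac²: (-21266/24795)·1045/36456 + 631/1740·1690/5679 = 1/12 ✓
b·A²c: 631/1740·145/1262 = 1/24 ✓; 4 stages ⇒ order 4.

4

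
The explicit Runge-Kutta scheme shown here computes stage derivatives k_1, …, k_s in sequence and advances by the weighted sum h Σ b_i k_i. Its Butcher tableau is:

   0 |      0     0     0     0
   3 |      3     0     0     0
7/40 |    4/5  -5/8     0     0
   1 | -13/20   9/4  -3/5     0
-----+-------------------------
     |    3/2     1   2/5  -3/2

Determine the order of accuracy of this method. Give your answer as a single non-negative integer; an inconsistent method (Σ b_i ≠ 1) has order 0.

0

b = (3/2, 1, 2/5, -3/2)
c = (0, 3, 7/40, 1)
Ac = (0, 0, -15/8, 1329/200)
Σ b_i: 3/2·1 + 1·1 + 2/5·1 + (-3/2)·1 = 7/5 ≠ 1 ⇒ order 0.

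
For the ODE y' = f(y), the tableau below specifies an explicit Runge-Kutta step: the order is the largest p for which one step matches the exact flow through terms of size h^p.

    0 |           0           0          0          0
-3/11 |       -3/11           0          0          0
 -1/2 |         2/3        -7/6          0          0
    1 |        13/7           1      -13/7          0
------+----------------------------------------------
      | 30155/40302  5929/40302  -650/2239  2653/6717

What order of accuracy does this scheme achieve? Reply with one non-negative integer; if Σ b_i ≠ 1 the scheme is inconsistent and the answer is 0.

b = (30155/40302, 5929/40302, -650/2239, 2653/6717)
c = (0, -3/11, -1/2, 1)
Ac = (0, 0, 7/22, 101/154)
Σ b_i: 30155/40302·1 + 5929/40302·1 + (-650/2239)·1 + 2653/6717·1 = 1 ✓
b·c: 5929/40302·(-3/11) + (-650/2239)·(-1/2) + 2653/6717·1 = 1/2 ✓
b·c²: 5929/40302·9/121 + (-650/2239)·1/4 + 2653/6717·1 = 1/3 ✓
b·Ac: (-650/2239)·7/22 + 2653/6717·101/154 = 1/6 ✓
b·c³: 5929/40302·(-27/1331) + (-650/2239)·(-1/8) + 2653/6717·1 = 126575/295548 ≠ 1/4 ⇒ order 3.
b·(c∘Ac): (-650/2239)·(-7/44) + 2653/6717·101/154 = 22552/73887 ≠ 1/8
b·Ac²: (-650/2239)·(-21/242) + 2653/6717·(-1321/3388) = -38069/295548 ≠ 1/12
b·A²c: 2653/6717·(-13/22) = -34489/147774 ≠ 1/24

3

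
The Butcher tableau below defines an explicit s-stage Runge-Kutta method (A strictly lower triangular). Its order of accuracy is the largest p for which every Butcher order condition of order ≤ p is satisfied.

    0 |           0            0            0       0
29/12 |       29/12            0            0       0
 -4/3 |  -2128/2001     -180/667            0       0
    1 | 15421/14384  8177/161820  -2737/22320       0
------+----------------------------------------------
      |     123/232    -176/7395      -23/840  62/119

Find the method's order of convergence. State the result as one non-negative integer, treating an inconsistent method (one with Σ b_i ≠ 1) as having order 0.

4

b = (123/232, -176/7395, -23/840, 62/119)
c = (0, 29/12, -4/3, 1)
Ac = (0, 0, -15/23, 425/1488)
Σ b_i: 123/232·1 + (-176/7395)·1 + (-23/840)·1 + 62/119·1 = 1 ✓
b·c: (-176/7395)·29/12 + (-23/840)·(-4/3) + 62/119·1 = 1/2 ✓
b·c²: (-176/7395)·841/144 + (-23/840)·16/9 + 62/119·1 = 1/3 ✓
b·Ac: (-23/840)·(-15/23) + 62/119·425/1488 = 1/6 ✓
b·c³: (-176/7395)·24389/1728 + (-23/840)·(-64/27) + 62/119·1 = 1/4 ✓
b·(c∘Ac): (-23/840)·20/23 + 62/119·425/1488 = 1/8 ✓
b·Ac²: (-23/840)·(-145/92) + 62/119·153/1984 = 1/12 ✓
b·A²c: 62/119·119/1488 = 1/24 ✓; 4 stages ⇒ order 4.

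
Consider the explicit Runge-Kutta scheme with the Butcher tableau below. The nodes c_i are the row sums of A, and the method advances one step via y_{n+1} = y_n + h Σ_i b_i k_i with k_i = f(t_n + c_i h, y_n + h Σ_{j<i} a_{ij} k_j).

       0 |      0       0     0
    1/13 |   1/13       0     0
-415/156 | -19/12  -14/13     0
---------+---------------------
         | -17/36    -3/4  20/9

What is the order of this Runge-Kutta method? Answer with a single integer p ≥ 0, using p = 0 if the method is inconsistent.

1

b = (-17/36, -3/4, 20/9)
c = (0, 1/13, -415/156)
Ac = (0, 0, -14/169)
Σ b_i: (-17/36)·1 + (-3/4)·1 + 20/9·1 = 1 ✓
b·c: (-3/4)·1/13 + 20/9·(-415/156) = -8381/1404 ≠ 1/2 ⇒ order 1.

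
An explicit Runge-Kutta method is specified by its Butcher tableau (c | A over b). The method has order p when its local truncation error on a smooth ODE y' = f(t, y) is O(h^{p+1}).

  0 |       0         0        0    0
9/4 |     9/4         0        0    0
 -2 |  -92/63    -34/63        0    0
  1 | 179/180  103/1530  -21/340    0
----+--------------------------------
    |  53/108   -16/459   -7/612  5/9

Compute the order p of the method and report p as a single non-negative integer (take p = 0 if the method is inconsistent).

4

b = (53/108, -16/459, -7/612, 5/9)
c = (0, 9/4, -2, 1)
Ac = (0, 0, -17/14, 11/40)
Σ b_i: 53/108·1 + (-16/459)·1 + (-7/612)·1 + 5/9·1 = 1 ✓
b·c: (-16/459)·9/4 + (-7/612)·(-2) + 5/9·1 = 1/2 ✓
b·c²: (-16/459)·81/16 + (-7/612)·4 + 5/9·1 = 1/3 ✓
b·Ac: (-7/612)·(-17/14) + 5/9·11/40 = 1/6 ✓
b·c³: (-16/459)·729/64 + (-7/612)·(-8) + 5/9·1 = 1/4 ✓
b·(c∘Ac): (-7/612)·17/7 + 5/9·11/40 = 1/8 ✓
b·Ac²: (-7/612)·(-153/56) + 5/9·3/32 = 1/12 ✓
b·A²c: 5/9·3/40 = 1/24 ✓; 4 stages ⇒ order 4.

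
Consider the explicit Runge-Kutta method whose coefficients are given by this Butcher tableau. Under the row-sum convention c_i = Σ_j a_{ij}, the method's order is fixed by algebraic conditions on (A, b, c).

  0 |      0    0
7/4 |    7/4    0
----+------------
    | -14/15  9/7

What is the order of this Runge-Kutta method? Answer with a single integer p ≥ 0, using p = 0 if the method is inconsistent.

b = (-14/15, 9/7)
c = (0, 7/4)
Σ b_i: (-14/15)·1 + 9/7·1 = 37/105 ≠ 1 ⇒ order 0.

0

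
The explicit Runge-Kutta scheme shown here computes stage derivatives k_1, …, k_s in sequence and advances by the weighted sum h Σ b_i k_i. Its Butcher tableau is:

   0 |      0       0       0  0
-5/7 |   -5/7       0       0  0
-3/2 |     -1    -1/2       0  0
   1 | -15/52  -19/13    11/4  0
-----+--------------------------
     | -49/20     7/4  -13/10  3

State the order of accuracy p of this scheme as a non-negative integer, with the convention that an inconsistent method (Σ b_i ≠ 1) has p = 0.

b = (-49/20, 7/4, -13/10, 3)
c = (0, -5/7, -3/2, 1)
Ac = (0, 0, 5/14, -2243/728)
Σ b_i: (-49/20)·1 + 7/4·1 + (-13/10)·1 + 3·1 = 1 ✓
b·c: 7/4·(-5/7) + (-13/10)·(-3/2) + 3·1 = 37/10 ≠ 1/2 ⇒ order 1.

1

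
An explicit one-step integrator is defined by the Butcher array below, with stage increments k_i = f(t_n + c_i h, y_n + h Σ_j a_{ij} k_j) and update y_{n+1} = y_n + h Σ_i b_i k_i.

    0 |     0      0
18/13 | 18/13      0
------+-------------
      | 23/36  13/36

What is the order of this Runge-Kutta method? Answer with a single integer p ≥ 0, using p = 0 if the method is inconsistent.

2

b = (23/36, 13/36)
c = (0, 18/13)
Σ b_i: 23/36·1 + 13/36·1 = 1 ✓
b·c: 13/36·18/13 = 1/2 ✓; 2 stages ⇒ order 2.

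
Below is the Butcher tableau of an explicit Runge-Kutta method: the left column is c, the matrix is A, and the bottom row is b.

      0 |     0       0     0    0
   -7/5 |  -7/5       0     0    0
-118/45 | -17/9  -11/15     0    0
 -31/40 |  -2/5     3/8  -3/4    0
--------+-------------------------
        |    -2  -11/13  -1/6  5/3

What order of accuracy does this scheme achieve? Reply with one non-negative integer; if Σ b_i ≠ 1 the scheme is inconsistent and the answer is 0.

0

b = (-2, -11/13, -1/6, 5/3)
c = (0, -7/5, -118/45, -31/40)
Ac = (0, 0, 77/75, 173/120)
Σ b_i: (-2)·1 + (-11/13)·1 + (-1/6)·1 + 5/3·1 = -35/26 ≠ 1 ⇒ order 0.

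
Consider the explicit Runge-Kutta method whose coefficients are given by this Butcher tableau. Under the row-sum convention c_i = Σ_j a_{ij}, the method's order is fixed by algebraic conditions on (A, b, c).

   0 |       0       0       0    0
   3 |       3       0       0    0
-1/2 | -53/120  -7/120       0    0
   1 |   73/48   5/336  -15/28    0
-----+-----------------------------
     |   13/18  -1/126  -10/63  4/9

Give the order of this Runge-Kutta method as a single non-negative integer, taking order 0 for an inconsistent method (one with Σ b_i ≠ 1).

4

b = (13/18, -1/126, -10/63, 4/9)
c = (0, 3, -1/2, 1)
Ac = (0, 0, -7/40, 5/16)
Σ b_i: 13/18·1 + (-1/126)·1 + (-10/63)·1 + 4/9·1 = 1 ✓
b·c: (-1/126)·3 + (-10/63)·(-1/2) + 4/9·1 = 1/2 ✓
b·c²: (-1/126)·9 + (-10/63)·1/4 + 4/9·1 = 1/3 ✓
b·Ac: (-10/63)·(-7/40) + 4/9·5/16 = 1/6 ✓
b·c³: (-1/126)·27 + (-10/63)·(-1/8) + 4/9·1 = 1/4 ✓
b·(c∘Ac): (-10/63)·7/80 + 4/9·5/16 = 1/8 ✓
b·Ac²: (-10/63)·(-21/40) = 1/12 ✓
b·A²c: 4/9·3/32 = 1/24 ✓; 4 stages ⇒ order 4.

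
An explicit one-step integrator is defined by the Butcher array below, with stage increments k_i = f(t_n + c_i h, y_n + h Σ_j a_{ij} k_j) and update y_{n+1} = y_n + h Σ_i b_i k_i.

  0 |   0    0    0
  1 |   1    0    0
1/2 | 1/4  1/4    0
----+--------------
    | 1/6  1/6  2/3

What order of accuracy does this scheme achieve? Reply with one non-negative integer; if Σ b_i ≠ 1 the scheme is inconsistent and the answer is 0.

b = (1/6, 1/6, 2/3)
c = (0, 1, 1/2)
Ac = (0, 0, 1/4)
Σ b_i: 1/6·1 + 1/6·1 + 2/3·1 = 1 ✓
b·c: 1/6·1 + 2/3·1/2 = 1/2 ✓
b·c²: 1/6·1 + 2/3·1/4 = 1/3 ✓
b·Ac: 2/3·1/4 = 1/6 ✓; 3 stages ⇒ order 3.

3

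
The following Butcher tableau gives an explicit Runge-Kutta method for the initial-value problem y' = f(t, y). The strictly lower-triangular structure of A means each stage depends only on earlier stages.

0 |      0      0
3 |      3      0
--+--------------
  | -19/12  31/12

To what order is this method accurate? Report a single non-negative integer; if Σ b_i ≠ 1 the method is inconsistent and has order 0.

1

b = (-19/12, 31/12)
c = (0, 3)
Σ b_i: (-19/12)·1 + 31/12·1 = 1 ✓
b·c: 31/12·3 = 31/4 ≠ 1/2 ⇒ order 1.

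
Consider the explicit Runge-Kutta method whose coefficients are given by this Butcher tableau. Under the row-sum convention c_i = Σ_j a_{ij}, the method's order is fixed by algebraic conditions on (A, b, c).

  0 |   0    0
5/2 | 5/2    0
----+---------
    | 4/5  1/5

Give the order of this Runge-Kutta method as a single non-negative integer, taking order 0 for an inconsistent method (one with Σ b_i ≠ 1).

b = (4/5, 1/5)
c = (0, 5/2)
Σ b_i: 4/5·1 + 1/5·1 = 1 ✓
b·c: 1/5·5/2 = 1/2 ✓; 2 stages ⇒ order 2.

2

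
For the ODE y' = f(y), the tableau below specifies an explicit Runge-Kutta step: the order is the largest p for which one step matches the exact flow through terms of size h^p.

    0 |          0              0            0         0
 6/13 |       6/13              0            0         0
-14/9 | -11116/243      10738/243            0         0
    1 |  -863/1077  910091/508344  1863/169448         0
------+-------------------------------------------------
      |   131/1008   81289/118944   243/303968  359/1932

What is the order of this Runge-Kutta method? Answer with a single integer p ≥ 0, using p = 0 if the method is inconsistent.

4

b = (131/1008, 81289/118944, 243/303968, 359/1932)
c = (0, 6/13, -14/9, 1)
Ac = (0, 0, 1652/81, 581/718)
Σ b_i: 131/1008·1 + 81289/118944·1 + 243/303968·1 + 359/1932·1 = 1 ✓
b·c: 81289/118944·6/13 + 243/303968·(-14/9) + 359/1932·1 = 1/2 ✓
b·c²: 81289/118944·36/169 + 243/303968·196/81 + 359/1932·1 = 1/3 ✓
b·Ac: 243/303968·1652/81 + 359/1932·581/718 = 1/6 ✓
b·c³: 81289/118944·216/2197 + 243/303968·(-2744/729) + 359/1932·1 = 1/4 ✓
b·(c∘Ac): 243/303968·(-23128/729) + 359/1932·581/718 = 1/8 ✓
b·Ac²: 243/303968·3304/351 + 359/1932·1904/4667 = 1/12 ✓
b·A²c: 359/1932·161/718 = 1/24 ✓; 4 stages ⇒ order 4.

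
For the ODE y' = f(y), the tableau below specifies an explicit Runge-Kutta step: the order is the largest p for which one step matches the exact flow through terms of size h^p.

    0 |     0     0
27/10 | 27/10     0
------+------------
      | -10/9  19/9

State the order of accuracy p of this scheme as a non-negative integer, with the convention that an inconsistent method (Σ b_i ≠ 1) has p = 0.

b = (-10/9, 19/9)
c = (0, 27/10)
Σ b_i: (-10/9)·1 + 19/9·1 = 1 ✓
b·c: 19/9·27/10 = 57/10 ≠ 1/2 ⇒ order 1.

1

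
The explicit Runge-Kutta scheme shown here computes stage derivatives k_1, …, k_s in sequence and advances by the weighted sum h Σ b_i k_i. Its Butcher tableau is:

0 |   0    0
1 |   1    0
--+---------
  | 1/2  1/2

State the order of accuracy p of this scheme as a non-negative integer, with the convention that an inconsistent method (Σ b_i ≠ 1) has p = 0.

2

b = (1/2, 1/2)
c = (0, 1)
Σ b_i: 1/2·1 + 1/2·1 = 1 ✓
b·c: 1/2·1 = 1/2 ✓; 2 stages ⇒ order 2.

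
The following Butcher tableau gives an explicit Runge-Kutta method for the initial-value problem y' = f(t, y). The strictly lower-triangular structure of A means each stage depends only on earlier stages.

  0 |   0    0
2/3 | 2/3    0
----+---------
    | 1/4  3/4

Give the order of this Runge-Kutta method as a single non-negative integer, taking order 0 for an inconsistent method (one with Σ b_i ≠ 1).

2

b = (1/4, 3/4)
c = (0, 2/3)
Σ b_i: 1/4·1 + 3/4·1 = 1 ✓
b·c: 3/4·2/3 = 1/2 ✓; 2 stages ⇒ order 2.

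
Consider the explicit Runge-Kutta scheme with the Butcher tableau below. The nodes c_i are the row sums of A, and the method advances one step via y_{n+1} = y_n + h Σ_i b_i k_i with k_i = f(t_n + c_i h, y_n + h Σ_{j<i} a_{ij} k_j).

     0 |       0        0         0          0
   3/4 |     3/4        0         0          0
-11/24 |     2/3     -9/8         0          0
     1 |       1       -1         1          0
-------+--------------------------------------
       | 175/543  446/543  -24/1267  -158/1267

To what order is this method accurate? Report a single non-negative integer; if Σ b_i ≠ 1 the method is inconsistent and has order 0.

3

b = (175/543, 446/543, -24/1267, -158/1267)
c = (0, 3/4, -11/24, 1)
Ac = (0, 0, -27/32, -29/24)
Σ b_i: 175/543·1 + 446/543·1 + (-24/1267)·1 + (-158/1267)·1 = 1 ✓
b·c: 446/543·3/4 + (-24/1267)·(-11/24) + (-158/1267)·1 = 1/2 ✓
b·c²: 446/543·9/16 + (-24/1267)·121/576 + (-158/1267)·1 = 1/3 ✓
b·Ac: (-24/1267)·(-27/32) + (-158/1267)·(-29/24) = 1/6 ✓
b·c³: 446/543·27/64 + (-24/1267)·(-1331/13824) + (-158/1267)·1 = 23315/104256 ≠ 1/4 ⇒ order 3.
b·(c∘Ac): (-24/1267)·99/256 + (-158/1267)·(-29/24) = 2491/17376 ≠ 1/8
b·Ac²: (-24/1267)·(-81/128) + (-158/1267)·(-203/576) = 20411/364896 ≠ 1/12
b·A²c: (-158/1267)·(-27/32) = 2133/20272 ≠ 1/24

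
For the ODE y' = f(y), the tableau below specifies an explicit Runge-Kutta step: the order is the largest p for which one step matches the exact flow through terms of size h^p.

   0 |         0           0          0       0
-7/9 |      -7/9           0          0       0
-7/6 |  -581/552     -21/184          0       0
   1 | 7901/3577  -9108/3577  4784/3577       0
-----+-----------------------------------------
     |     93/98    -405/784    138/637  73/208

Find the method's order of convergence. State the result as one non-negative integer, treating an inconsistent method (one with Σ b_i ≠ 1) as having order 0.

b = (93/98, -405/784, 138/637, 73/208)
c = (0, -7/9, -7/6, 1)
Ac = (0, 0, 49/552, 92/219)
Σ b_i: 93/98·1 + (-405/784)·1 + 138/637·1 + 73/208·1 = 1 ✓
b·c: (-405/784)·(-7/9) + 138/637·(-7/6) + 73/208·1 = 1/2 ✓
b·c²: (-405/784)·49/81 + 138/637·49/36 + 73/208·1 = 1/3 ✓
b·Ac: 138/637·49/552 + 73/208·92/219 = 1/6 ✓
b·c³: (-405/784)·(-343/729) + 138/637·(-343/216) + 73/208·1 = 1/4 ✓
b·(c∘Ac): 138/637·(-343/3312) + 73/208·92/219 = 1/8 ✓
b·Ac²: 138/637·(-343/4968) + 73/208·184/657 = 1/12 ✓
b·A²c: 73/208·26/219 = 1/24 ✓; 4 stages ⇒ order 4.

4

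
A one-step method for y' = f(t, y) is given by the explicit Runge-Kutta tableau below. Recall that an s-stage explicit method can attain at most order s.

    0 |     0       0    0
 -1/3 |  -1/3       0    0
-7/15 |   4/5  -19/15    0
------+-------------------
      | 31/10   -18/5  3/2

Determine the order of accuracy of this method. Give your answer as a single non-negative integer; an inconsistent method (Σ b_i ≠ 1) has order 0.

2

b = (31/10, -18/5, 3/2)
c = (0, -1/3, -7/15)
Ac = (0, 0, 19/45)
Σ b_i: 31/10·1 + (-18/5)·1 + 3/2·1 = 1 ✓
b·c: (-18/5)·(-1/3) + 3/2·(-7/15) = 1/2 ✓
b·c²: (-18/5)·1/9 + 3/2·49/225 = -11/150 ≠ 1/3 ⇒ order 2.
b·Ac: 3/2·19/45 = 19/30 ≠ 1/6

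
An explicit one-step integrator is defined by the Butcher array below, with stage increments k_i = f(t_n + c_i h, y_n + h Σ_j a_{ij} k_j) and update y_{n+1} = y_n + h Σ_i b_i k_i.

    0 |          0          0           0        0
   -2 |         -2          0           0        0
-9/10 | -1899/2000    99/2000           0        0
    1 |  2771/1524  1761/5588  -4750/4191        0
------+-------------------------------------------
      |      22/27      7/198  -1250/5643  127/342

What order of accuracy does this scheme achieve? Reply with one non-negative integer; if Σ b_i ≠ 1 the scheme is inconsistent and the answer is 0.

b = (22/27, 7/198, -1250/5643, 127/342)
c = (0, -2, -9/10, 1)
Ac = (0, 0, -99/1000, 99/254)
Σ b_i: 22/27·1 + 7/198·1 + (-1250/5643)·1 + 127/342·1 = 1 ✓
b·c: 7/198·(-2) + (-1250/5643)·(-9/10) + 127/342·1 = 1/2 ✓
b·c²: 7/198·4 + (-1250/5643)·81/100 + 127/342·1 = 1/3 ✓
b·Ac: (-1250/5643)·(-99/1000) + 127/342·99/254 = 1/6 ✓
b·c³: 7/198·(-8) + (-1250/5643)·(-729/1000) + 127/342·1 = 1/4 ✓
b·(c∘Ac): (-1250/5643)·891/10000 + 127/342·99/254 = 1/8 ✓
b·Ac²: (-1250/5643)·99/500 + 127/342·87/254 = 1/12 ✓
b·A²c: 127/342·57/508 = 1/24 ✓; 4 stages ⇒ order 4.

4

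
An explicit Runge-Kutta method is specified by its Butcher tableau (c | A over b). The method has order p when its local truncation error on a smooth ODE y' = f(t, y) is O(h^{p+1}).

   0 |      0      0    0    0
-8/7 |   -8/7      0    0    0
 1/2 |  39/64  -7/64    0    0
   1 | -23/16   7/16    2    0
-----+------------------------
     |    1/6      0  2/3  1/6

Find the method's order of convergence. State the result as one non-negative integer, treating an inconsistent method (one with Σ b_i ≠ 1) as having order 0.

4

b = (1/6, 0, 2/3, 1/6)
c = (0, -8/7, 1/2, 1)
Ac = (0, 0, 1/8, 1/2)
Σ b_i: 1/6·1 + 2/3·1 + 1/6·1 = 1 ✓
b·c: 2/3·1/2 + 1/6·1 = 1/2 ✓
b·c²: 2/3·1/4 + 1/6·1 = 1/3 ✓
b·Ac: 2/3·1/8 + 1/6·1/2 = 1/6 ✓
b·c³: 2/3·1/8 + 1/6·1 = 1/4 ✓
b·(c∘Ac): 2/3·1/16 + 1/6·1/2 = 1/8 ✓
b·Ac²: 2/3·(-1/7) + 1/6·15/14 = 1/12 ✓
b·A²c: 1/6·1/4 = 1/24 ✓; 4 stages ⇒ order 4.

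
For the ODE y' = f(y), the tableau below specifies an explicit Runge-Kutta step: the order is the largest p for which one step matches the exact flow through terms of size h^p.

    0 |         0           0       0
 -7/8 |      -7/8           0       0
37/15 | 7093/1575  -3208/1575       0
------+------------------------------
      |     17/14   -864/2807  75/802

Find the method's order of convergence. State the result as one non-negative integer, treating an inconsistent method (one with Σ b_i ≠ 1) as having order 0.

3

b = (17/14, -864/2807, 75/802)
c = (0, -7/8, 37/15)
Ac = (0, 0, 401/225)
Σ b_i: 17/14·1 + (-864/2807)·1 + 75/802·1 = 1 ✓
b·c: (-864/2807)·(-7/8) + 75/802·37/15 = 1/2 ✓
b·c²: (-864/2807)·49/64 + 75/802·1369/225 = 1/3 ✓
b·Ac: 75/802·401/225 = 1/6 ✓; 3 stages ⇒ order 3.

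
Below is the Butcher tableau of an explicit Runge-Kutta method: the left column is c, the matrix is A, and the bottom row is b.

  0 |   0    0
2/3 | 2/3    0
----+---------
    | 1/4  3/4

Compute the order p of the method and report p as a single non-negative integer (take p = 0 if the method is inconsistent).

b = (1/4, 3/4)
c = (0, 2/3)
Σ b_i: 1/4·1 + 3/4·1 = 1 ✓
b·c: 3/4·2/3 = 1/2 ✓; 2 stages ⇒ order 2.

2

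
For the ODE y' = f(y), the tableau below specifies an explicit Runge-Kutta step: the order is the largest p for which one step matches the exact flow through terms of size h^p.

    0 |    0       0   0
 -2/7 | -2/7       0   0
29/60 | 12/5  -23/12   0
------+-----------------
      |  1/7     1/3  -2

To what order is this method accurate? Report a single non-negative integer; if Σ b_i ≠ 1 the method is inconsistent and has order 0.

0

b = (1/7, 1/3, -2)
c = (0, -2/7, 29/60)
Ac = (0, 0, 23/42)
Σ b_i: 1/7·1 + 1/3·1 + (-2)·1 = -32/21 ≠ 1 ⇒ order 0.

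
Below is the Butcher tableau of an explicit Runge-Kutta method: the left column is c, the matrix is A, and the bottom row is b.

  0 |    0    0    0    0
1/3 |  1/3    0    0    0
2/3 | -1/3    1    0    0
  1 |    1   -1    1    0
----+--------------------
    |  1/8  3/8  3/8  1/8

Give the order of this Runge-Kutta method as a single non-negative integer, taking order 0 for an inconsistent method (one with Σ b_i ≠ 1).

4

b = (1/8, 3/8, 3/8, 1/8)
c = (0, 1/3, 2/3, 1)
Ac = (0, 0, 1/3, 1/3)
Σ b_i: 1/8·1 + 3/8·1 + 3/8·1 + 1/8·1 = 1 ✓
b·c: 3/8·1/3 + 3/8·2/3 + 1/8·1 = 1/2 ✓
b·c²: 3/8·1/9 + 3/8·4/9 + 1/8·1 = 1/3 ✓
b·Ac: 3/8·1/3 + 1/8·1/3 = 1/6 ✓
b·c³: 3/8·1/27 + 3/8·8/27 + 1/8·1 = 1/4 ✓
b·(c∘Ac): 3/8·2/9 + 1/8·1/3 = 1/8 ✓
b·Ac²: 3/8·1/9 + 1/8·1/3 = 1/12 ✓
b·A²c: 1/8·1/3 = 1/24 ✓; 4 stages ⇒ order 4.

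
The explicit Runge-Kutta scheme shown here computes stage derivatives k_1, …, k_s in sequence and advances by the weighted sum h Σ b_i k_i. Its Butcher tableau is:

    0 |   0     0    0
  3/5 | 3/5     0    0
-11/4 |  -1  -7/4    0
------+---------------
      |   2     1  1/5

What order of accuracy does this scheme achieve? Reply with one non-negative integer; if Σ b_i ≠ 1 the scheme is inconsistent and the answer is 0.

0

b = (2, 1, 1/5)
c = (0, 3/5, -11/4)
Ac = (0, 0, -21/20)
Σ b_i: 2·1 + 1·1 + 1/5·1 = 16/5 ≠ 1 ⇒ order 0.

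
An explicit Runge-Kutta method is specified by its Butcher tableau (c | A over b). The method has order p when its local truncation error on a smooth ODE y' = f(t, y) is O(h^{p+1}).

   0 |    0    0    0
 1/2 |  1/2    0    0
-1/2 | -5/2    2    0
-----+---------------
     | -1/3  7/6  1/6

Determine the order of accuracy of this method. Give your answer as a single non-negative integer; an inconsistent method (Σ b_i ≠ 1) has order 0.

3

b = (-1/3, 7/6, 1/6)
c = (0, 1/2, -1/2)
Ac = (0, 0, 1)
Σ b_i: (-1/3)·1 + 7/6·1 + 1/6·1 = 1 ✓
b·c: 7/6·1/2 + 1/6·(-1/2) = 1/2 ✓
b·c²: 7/6·1/4 + 1/6·1/4 = 1/3 ✓
b·Ac: 1/6·1 = 1/6 ✓; 3 stages ⇒ order 3.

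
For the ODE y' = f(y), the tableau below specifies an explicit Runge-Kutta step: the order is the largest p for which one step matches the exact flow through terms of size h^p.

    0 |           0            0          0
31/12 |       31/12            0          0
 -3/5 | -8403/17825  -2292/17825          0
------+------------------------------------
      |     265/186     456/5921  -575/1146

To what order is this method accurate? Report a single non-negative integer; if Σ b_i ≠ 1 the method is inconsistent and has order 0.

b = (265/186, 456/5921, -575/1146)
c = (0, 31/12, -3/5)
Ac = (0, 0, -191/575)
Σ b_i: 265/186·1 + 456/5921·1 + (-575/1146)·1 = 1 ✓
b·c: 456/5921·31/12 + (-575/1146)·(-3/5) = 1/2 ✓
b·c²: 456/5921·961/144 + (-575/1146)·9/25 = 1/3 ✓
b·Ac: (-575/1146)·(-191/575) = 1/6 ✓; 3 stages ⇒ order 3.

3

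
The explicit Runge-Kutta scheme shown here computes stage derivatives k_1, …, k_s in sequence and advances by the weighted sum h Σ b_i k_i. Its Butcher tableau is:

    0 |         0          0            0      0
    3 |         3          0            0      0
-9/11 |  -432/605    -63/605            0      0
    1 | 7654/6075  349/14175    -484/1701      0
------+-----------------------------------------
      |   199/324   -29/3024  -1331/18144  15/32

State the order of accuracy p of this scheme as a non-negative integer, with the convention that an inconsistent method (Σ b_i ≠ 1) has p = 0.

b = (199/324, -29/3024, -1331/18144, 15/32)
c = (0, 3, -9/11, 1)
Ac = (0, 0, -189/605, 23/75)
Σ b_i: 199/324·1 + (-29/3024)·1 + (-1331/18144)·1 + 15/32·1 = 1 ✓
b·c: (-29/3024)·3 + (-1331/18144)·(-9/11) + 15/32·1 = 1/2 ✓
b·c²: (-29/3024)·9 + (-1331/18144)·81/121 + 15/32·1 = 1/3 ✓
b·Ac: (-1331/18144)·(-189/605) + 15/32·23/75 = 1/6 ✓
b·c³: (-29/3024)·27 + (-1331/18144)·(-729/1331) + 15/32·1 = 1/4 ✓
b·(c∘Ac): (-1331/18144)·1701/6655 + 15/32·23/75 = 1/8 ✓
b·Ac²: (-1331/18144)·(-567/605) + 15/32·7/225 = 1/12 ✓
b·A²c: 15/32·4/45 = 1/24 ✓; 4 stages ⇒ order 4.

4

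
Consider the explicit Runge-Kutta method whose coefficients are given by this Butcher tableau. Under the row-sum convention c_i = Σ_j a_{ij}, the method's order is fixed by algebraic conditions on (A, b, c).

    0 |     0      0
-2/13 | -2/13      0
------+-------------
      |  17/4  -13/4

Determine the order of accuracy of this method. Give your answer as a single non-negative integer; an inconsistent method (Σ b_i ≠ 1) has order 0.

b = (17/4, -13/4)
c = (0, -2/13)
Σ b_i: 17/4·1 + (-13/4)·1 = 1 ✓
b·c: (-13/4)·(-2/13) = 1/2 ✓; 2 stages ⇒ order 2.

2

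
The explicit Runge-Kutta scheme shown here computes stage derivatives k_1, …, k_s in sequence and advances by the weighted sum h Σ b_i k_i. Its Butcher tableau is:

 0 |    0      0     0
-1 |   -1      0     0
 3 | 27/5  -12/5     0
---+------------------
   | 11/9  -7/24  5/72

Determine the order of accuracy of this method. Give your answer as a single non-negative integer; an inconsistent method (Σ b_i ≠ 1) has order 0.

3

b = (11/9, -7/24, 5/72)
c = (0, -1, 3)
Ac = (0, 0, 12/5)
Σ b_i: 11/9·1 + (-7/24)·1 + 5/72·1 = 1 ✓
b·c: (-7/24)·(-1) + 5/72·3 = 1/2 ✓
b·c²: (-7/24)·1 + 5/72·9 = 1/3 ✓
b·Ac: 5/72·12/5 = 1/6 ✓; 3 stages ⇒ order 3.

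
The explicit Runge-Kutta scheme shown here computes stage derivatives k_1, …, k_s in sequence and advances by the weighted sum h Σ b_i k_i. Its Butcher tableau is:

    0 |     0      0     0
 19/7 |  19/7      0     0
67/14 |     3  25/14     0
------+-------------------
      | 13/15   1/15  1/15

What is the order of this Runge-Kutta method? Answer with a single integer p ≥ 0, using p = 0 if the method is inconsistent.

b = (13/15, 1/15, 1/15)
c = (0, 19/7, 67/14)
Ac = (0, 0, 475/98)
Σ b_i: 13/15·1 + 1/15·1 + 1/15·1 = 1 ✓
b·c: 1/15·19/7 + 1/15·67/14 = 1/2 ✓
b·c²: 1/15·361/49 + 1/15·4489/196 = 5933/2940 ≠ 1/3 ⇒ order 2.
b·Ac: 1/15·475/98 = 95/294 ≠ 1/6

2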